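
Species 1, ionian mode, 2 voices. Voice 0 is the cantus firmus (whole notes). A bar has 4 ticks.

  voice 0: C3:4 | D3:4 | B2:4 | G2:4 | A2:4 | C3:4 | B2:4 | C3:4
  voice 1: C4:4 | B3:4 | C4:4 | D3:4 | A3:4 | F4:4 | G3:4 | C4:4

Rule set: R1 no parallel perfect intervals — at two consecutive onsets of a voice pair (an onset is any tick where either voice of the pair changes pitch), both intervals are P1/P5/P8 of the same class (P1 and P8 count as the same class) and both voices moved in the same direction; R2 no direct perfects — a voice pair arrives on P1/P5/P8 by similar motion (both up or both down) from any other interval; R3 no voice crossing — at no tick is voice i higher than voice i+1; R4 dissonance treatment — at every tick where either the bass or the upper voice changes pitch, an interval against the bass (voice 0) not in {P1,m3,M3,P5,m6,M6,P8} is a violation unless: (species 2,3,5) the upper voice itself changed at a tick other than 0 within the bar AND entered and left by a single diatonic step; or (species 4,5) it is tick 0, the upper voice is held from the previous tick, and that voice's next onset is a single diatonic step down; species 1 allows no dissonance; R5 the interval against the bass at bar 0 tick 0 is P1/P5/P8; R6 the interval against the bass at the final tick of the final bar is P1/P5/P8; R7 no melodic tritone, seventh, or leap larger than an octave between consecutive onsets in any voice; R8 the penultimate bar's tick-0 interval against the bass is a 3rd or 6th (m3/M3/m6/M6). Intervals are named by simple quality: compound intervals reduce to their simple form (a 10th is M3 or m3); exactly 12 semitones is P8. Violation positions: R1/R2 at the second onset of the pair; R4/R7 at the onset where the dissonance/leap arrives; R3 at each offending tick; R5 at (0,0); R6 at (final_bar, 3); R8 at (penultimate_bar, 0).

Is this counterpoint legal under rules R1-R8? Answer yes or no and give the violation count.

bar 0: v0=C3 v1=C4 (P8)
bar 1: v0=D3 v1=B3 (M6)
bar 2: v0=B2 v1=C4 (m2)
bar 3: v0=G2 v1=D3 (P5)
bar 4: v0=A2 v1=A3 (P8)
bar 5: v0=C3 v1=F4 (P4)
bar 6: v0=B2 v1=G3 (m6)
bar 7: v0=C3 v1=C4 (P8)
  R4 @ bar2.0: B2/C4 m2 untreated
  R2 @ bar3.0: B2/C4 m2 -> G2/D3 P5 similar
  R7 @ bar3.0: C4->D3 leap 10st
  R2 @ bar4.0: G2/D3 P5 -> A2/A3 P8 similar
  R4 @ bar5.0: C3/F4 P4 untreated
  R7 @ bar6.0: F4->G3 leap 10st
  R2 @ bar7.0: B2/G3 m6 -> C3/C4 P8 similar

No (7 violations)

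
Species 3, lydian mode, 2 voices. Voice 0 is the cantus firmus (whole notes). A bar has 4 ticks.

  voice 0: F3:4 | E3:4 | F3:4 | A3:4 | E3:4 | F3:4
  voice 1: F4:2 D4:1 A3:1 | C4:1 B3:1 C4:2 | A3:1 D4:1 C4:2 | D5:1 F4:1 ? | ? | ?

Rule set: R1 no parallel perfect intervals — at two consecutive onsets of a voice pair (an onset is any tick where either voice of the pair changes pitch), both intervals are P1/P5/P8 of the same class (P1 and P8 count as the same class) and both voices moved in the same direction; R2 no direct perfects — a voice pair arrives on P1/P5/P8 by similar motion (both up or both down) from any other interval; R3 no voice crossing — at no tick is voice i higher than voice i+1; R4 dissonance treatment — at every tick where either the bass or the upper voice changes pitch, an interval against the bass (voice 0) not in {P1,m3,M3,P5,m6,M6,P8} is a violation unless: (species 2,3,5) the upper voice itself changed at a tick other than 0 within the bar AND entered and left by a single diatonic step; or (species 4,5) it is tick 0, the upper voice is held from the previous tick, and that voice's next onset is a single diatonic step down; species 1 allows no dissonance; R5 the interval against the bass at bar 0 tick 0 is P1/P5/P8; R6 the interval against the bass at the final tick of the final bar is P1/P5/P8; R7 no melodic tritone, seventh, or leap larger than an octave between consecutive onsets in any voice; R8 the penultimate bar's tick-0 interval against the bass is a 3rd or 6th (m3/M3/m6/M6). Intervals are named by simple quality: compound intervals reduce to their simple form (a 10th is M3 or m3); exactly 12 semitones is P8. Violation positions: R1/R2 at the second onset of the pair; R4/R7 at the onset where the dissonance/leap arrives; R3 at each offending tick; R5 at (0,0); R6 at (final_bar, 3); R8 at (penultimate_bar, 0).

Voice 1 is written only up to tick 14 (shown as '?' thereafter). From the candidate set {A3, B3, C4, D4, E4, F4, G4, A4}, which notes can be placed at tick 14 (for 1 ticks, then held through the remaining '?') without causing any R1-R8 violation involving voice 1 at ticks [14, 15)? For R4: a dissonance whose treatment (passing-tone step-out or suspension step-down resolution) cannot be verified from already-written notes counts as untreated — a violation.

A3: legal
B3: violates R4,R7
C4: legal
D4: violates R4
E4: legal
F4: legal
G4: violates R4
A4: legal

{A3, A4, C4, E4, F4}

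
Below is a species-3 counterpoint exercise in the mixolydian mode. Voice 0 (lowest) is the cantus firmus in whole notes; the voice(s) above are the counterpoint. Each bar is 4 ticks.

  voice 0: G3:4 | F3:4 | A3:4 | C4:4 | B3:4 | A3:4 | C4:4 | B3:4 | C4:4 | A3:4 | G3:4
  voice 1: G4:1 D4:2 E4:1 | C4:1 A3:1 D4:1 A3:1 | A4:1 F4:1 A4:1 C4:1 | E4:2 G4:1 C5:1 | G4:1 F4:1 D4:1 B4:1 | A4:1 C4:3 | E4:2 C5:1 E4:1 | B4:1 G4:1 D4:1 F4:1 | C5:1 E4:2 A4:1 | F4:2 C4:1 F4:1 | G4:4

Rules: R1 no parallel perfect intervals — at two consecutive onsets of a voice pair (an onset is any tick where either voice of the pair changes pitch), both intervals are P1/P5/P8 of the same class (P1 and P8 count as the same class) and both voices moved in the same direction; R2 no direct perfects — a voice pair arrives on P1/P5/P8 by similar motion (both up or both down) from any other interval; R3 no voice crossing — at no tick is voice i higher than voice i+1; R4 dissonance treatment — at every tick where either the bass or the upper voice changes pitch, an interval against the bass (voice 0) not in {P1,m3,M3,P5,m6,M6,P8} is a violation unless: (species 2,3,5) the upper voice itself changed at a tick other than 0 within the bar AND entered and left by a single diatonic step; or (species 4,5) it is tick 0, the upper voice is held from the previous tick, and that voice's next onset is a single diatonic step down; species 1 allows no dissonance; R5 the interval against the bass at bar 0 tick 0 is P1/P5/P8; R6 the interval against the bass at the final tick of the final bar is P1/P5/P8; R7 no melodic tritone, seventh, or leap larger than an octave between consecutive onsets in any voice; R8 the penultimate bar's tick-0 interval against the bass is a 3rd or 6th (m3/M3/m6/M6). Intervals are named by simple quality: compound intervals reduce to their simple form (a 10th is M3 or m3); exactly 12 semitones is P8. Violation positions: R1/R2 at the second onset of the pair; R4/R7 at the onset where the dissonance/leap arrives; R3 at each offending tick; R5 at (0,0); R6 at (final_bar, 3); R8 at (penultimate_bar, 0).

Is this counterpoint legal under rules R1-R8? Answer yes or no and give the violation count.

bar 0: v0=G3 v1=G4 (P8)
bar 1: v0=F3 v1=C4 (P5)
bar 2: v0=A3 v1=A4 (P8)
bar 3: v0=C4 v1=E4 (M3)
bar 4: v0=B3 v1=G4 (m6)
bar 5: v0=A3 v1=A4 (P8)
bar 6: v0=C4 v1=E4 (M3)
bar 7: v0=B3 v1=B4 (P8)
bar 8: v0=C4 v1=C5 (P8)
bar 9: v0=A3 v1=F4 (m6)
bar 10: v0=G3 v1=G4 (P8)
  R2 @ bar1.0: G3/E4 M6 -> F3/C4 P5 similar
  R2 @ bar2.0: F3/A3 M3 -> A3/A4 P8 similar
  R4 @ bar4.1: B3/F4 TT untreated
  R1 @ bar5.0: B3/B4 P8 -> A3/A4 P8 similar
  R4 @ bar7.3: B3/F4 TT untreated
  R2 @ bar8.0: B3/F4 TT -> C4/C5 P8 similar

No (6 violations)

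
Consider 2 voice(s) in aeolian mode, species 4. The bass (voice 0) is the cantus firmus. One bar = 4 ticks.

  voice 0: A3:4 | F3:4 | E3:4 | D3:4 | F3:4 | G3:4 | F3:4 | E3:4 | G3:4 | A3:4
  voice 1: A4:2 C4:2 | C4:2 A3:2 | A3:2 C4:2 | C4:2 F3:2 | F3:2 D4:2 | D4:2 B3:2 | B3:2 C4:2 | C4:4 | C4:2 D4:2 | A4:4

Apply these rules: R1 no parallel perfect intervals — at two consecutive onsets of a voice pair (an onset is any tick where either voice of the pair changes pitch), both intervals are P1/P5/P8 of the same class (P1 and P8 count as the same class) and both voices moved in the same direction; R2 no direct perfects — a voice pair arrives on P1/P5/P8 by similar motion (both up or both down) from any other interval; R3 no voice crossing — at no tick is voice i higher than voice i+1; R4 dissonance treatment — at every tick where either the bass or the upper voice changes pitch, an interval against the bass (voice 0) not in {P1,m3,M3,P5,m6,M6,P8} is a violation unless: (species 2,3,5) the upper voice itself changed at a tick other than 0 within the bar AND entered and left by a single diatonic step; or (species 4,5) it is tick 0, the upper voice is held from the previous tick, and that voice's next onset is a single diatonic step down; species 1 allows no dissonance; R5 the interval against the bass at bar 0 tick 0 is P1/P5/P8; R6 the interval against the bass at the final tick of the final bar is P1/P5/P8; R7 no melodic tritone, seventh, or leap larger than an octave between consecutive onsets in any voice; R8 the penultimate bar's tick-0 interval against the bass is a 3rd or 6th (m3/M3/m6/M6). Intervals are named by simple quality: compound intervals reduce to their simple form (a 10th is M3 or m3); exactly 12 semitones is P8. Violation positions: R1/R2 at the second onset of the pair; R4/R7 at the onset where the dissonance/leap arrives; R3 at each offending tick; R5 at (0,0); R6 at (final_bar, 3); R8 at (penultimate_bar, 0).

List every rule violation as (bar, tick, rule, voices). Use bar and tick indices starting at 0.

bar 0: v0=A3 v1=A4 downbeat P8
bar 1: v0=F3 v1=C4 downbeat P5
bar 2: v0=E3 v1=A3 downbeat P4
bar 3: v0=D3 v1=C4 downbeat m7
bar 4: v0=F3 v1=F3 downbeat P1
bar 5: v0=G3 v1=D4 downbeat P5
bar 6: v0=F3 v1=B3 downbeat TT
bar 7: v0=E3 v1=C4 downbeat m6
bar 8: v0=G3 v1=C4 downbeat P4
bar 9: v0=A3 v1=A4 downbeat P8
  -> R4 @ bar 2 tick 0 v(0, 1): E3/A3 P4 untreated
  -> R4 @ bar 3 tick 0 v(0, 1): D3/C4 m7 untreated
  -> R4 @ bar 6 tick 0 v(0, 1): F3/B3 TT untreated
  -> R4 @ bar 8 tick 0 v(0, 1): G3/C4 P4 untreated
  -> R8 @ bar 8 tick 0 v(0, 1): penult P4 not 3rd/6th
  -> R2 @ bar 9 tick 0 v(0, 1): G3/D4 P5 -> A3/A4 P8 similar

(2, 0, R4, (0, 1))
(3, 0, R4, (0, 1))
(6, 0, R4, (0, 1))
(8, 0, R4, (0, 1))
(8, 0, R8, (0, 1))
(9, 0, R2, (0, 1))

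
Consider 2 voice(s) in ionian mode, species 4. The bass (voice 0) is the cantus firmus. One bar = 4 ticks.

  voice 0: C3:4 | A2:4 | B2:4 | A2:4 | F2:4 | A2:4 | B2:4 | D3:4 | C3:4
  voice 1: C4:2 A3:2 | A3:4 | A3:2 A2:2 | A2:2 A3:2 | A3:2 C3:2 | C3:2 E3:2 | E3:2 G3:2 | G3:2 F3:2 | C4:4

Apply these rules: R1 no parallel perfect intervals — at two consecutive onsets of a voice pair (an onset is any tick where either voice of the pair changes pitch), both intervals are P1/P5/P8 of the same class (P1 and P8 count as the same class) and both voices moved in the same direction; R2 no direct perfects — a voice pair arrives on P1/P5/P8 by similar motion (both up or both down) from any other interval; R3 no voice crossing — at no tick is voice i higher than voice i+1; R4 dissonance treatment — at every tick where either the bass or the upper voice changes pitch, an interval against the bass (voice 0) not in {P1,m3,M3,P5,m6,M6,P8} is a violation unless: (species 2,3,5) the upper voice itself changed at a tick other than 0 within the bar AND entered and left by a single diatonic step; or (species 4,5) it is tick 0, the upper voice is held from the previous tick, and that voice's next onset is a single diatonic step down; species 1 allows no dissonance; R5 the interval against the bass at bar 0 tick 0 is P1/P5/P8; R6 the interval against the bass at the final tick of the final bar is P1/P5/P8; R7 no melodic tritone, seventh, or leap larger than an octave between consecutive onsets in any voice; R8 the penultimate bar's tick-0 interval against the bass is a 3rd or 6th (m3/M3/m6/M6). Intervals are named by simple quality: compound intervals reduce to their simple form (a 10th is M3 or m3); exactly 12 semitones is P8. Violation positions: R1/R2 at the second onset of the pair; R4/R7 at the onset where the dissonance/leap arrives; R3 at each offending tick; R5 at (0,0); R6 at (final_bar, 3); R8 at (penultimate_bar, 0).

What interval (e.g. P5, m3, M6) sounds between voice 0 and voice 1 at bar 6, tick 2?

m6

voice 0=B2 voice 1=G3 -> m6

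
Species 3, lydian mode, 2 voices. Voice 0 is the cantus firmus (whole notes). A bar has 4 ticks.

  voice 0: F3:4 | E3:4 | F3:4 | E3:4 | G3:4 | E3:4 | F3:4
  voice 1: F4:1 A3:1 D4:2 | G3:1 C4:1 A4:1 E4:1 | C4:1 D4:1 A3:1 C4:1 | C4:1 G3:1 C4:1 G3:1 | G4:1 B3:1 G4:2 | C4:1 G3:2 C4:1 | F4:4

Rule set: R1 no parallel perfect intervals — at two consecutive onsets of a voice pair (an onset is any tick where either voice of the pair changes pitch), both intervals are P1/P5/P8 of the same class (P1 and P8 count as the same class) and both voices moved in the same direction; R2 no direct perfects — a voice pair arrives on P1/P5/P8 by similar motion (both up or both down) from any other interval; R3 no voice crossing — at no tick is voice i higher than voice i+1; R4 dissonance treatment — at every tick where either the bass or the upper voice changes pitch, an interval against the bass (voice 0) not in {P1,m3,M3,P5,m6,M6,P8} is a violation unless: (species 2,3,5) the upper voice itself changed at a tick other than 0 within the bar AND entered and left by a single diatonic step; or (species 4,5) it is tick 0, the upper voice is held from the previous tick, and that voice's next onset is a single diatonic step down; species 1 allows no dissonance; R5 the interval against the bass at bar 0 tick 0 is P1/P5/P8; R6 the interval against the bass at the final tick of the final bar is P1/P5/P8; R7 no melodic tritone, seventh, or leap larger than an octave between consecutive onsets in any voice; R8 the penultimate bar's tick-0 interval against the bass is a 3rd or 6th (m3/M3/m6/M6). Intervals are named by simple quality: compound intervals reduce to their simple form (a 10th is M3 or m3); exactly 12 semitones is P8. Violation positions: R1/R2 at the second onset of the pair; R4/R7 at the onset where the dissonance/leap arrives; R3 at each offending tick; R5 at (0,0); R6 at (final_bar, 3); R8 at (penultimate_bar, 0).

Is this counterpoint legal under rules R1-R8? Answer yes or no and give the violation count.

No (3 violations)

bar 0: v0=F3 v1=F4 (P8)
bar 1: v0=E3 v1=G3 (m3)
bar 2: v0=F3 v1=C4 (P5)
bar 3: v0=E3 v1=C4 (m6)
bar 4: v0=G3 v1=G4 (P8)
bar 5: v0=E3 v1=C4 (m6)
bar 6: v0=F3 v1=F4 (P8)
  R4 @ bar1.2: E3/A4 P4 untreated
  R2 @ bar4.0: E3/G3 m3 -> G3/G4 P8 similar
  R2 @ bar6.0: E3/C4 m6 -> F3/F4 P8 similar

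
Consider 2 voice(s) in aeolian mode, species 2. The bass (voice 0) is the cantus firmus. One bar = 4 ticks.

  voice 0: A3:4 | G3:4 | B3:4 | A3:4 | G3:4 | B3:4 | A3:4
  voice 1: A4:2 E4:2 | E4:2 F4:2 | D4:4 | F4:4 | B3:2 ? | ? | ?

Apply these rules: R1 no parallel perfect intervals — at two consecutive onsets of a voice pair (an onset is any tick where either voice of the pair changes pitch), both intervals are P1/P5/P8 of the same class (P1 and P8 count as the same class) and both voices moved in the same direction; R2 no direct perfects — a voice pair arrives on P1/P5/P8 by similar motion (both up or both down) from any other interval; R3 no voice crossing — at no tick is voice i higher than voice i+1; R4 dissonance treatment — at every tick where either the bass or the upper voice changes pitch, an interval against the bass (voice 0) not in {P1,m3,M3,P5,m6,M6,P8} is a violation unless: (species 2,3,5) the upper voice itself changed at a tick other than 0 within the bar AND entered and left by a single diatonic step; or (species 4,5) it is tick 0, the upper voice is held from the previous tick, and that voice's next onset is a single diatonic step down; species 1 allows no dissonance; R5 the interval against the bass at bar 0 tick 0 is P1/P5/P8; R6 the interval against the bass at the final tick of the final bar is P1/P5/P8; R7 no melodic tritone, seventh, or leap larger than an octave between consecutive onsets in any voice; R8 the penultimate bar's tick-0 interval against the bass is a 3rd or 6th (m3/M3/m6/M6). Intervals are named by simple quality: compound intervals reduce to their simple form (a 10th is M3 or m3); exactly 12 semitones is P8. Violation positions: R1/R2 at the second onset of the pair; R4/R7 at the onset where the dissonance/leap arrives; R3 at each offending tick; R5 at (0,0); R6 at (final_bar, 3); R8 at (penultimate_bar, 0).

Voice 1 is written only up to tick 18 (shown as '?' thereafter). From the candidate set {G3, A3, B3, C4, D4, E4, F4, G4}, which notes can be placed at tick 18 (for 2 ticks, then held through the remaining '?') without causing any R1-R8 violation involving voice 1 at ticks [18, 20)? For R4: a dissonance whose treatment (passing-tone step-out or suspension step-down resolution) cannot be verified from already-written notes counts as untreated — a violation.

G3: legal
A3: violates R4
B3: legal
C4: violates R4
D4: legal
E4: legal
F4: violates R4,R7
G4: legal

{B3, D4, E4, G3, G4}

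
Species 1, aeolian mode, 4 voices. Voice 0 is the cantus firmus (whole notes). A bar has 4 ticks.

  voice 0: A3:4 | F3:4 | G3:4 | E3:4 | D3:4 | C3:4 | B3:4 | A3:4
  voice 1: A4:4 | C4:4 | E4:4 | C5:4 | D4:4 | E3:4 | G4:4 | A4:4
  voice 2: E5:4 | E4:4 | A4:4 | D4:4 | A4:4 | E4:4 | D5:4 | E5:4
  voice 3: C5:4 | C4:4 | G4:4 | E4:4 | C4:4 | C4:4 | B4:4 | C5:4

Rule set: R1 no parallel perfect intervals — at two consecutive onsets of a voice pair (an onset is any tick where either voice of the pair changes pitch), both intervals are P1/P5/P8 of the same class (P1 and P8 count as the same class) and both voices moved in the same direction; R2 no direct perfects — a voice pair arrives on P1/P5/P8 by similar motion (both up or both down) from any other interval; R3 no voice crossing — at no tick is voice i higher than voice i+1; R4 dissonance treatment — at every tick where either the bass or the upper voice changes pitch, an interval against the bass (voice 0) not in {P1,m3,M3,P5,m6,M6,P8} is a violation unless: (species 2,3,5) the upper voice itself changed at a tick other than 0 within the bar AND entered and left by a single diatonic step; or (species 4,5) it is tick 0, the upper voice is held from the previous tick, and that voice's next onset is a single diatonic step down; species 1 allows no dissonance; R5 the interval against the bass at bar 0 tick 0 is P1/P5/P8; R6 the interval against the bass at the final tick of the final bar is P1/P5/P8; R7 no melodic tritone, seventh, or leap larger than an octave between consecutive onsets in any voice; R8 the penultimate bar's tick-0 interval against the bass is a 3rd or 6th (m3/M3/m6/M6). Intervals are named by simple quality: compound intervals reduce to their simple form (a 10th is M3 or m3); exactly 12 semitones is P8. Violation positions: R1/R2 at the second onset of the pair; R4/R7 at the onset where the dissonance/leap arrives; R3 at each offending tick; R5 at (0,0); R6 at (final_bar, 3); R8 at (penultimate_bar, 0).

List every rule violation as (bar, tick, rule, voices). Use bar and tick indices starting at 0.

bar 0: v0=A3 v1=A4 v2=E5 v3=C5 downbeat m3
bar 1: v0=F3 v1=C4 v2=E4 v3=C4 downbeat P5
bar 2: v0=G3 v1=E4 v2=A4 v3=G4 downbeat P8
bar 3: v0=E3 v1=C5 v2=D4 v3=E4 downbeat P8
bar 4: v0=D3 v1=D4 v2=A4 v3=C4 downbeat m7
bar 5: v0=C3 v1=E3 v2=E4 v3=C4 downbeat P8
bar 6: v0=B3 v1=G4 v2=D5 v3=B4 downbeat P8
bar 7: v0=A3 v1=A4 v2=E5 v3=C5 downbeat m3
  -> R3 @ bar 0 tick 0 v(2, 3): E5 above C5
  -> R5 @ bar 0 tick 0 v(0, 3): opens on m3
  -> R3 @ bar 0 tick 1 v(2, 3): E5 above C5
  -> R3 @ bar 0 tick 2 v(2, 3): E5 above C5
  -> R3 @ bar 0 tick 3 v(2, 3): E5 above C5
  -> R2 @ bar 1 tick 0 v(0, 1): A3/A4 P8 -> F3/C4 P5 similar
  -> R2 @ bar 1 tick 0 v(0, 3): A3/C5 m3 -> F3/C4 P5 similar
  -> R2 @ bar 1 tick 0 v(1, 3): A4/C5 m3 -> C4/C4 P1 similar
  -> R3 @ bar 1 tick 0 v(2, 3): E4 above C4
  -> R4 @ bar 1 tick 0 v(0, 2): F3/E4 M7 untreated
  -> R3 @ bar 1 tick 1 v(2, 3): E4 above C4
  -> R3 @ bar 1 tick 2 v(2, 3): E4 above C4
  -> R3 @ bar 1 tick 3 v(2, 3): E4 above C4
  -> R2 @ bar 2 tick 0 v(0, 3): F3/C4 P5 -> G3/G4 P8 similar
  -> R3 @ bar 2 tick 0 v(2, 3): A4 above G4
  -> R4 @ bar 2 tick 0 v(0, 2): G3/A4 M2 untreated
  -> R3 @ bar 2 tick 1 v(2, 3): A4 above G4
  -> R3 @ bar 2 tick 2 v(2, 3): A4 above G4
  -> R3 @ bar 2 tick 3 v(2, 3): A4 above G4
  -> R1 @ bar 3 tick 0 v(0, 3): G3/G4 P8 -> E3/E4 P8 similar
  -> R3 @ bar 3 tick 0 v(1, 2): C5 above D4
  -> R4 @ bar 3 tick 0 v(0, 2): E3/D4 m7 untreated
  -> R3 @ bar 3 tick 1 v(1, 2): C5 above D4
  -> R3 @ bar 3 tick 2 v(1, 2): C5 above D4
  -> R3 @ bar 3 tick 3 v(1, 2): C5 above D4
  -> R2 @ bar 4 tick 0 v(0, 1): E3/C5 m6 -> D3/D4 P8 similar
  -> R3 @ bar 4 tick 0 v(2, 3): A4 above C4
  -> R4 @ bar 4 tick 0 v(0, 3): D3/C4 m7 untreated
  -> R7 @ bar 4 tick 0 v(1,): C5->D4 leap 10st
  -> R3 @ bar 4 tick 1 v(2, 3): A4 above C4
  -> R3 @ bar 4 tick 2 v(2, 3): A4 above C4
  -> R3 @ bar 4 tick 3 v(2, 3): A4 above C4
  -> R2 @ bar 5 tick 0 v(1, 2): D4/A4 P5 -> E3/E4 P8 similar
  -> R3 @ bar 5 tick 0 v(2, 3): E4 above C4
  -> R7 @ bar 5 tick 0 v(1,): D4->E3 leap 10st
  -> R3 @ bar 5 tick 1 v(2, 3): E4 above C4
  -> R3 @ bar 5 tick 2 v(2, 3): E4 above C4
  -> R3 @ bar 5 tick 3 v(2, 3): E4 above C4
  -> R1 @ bar 6 tick 0 v(0, 3): C3/C4 P8 -> B3/B4 P8 similar
  -> R2 @ bar 6 tick 0 v(1, 2): E3/E4 P8 -> G4/D5 P5 similar
  -> R3 @ bar 6 tick 0 v(2, 3): D5 above B4
  -> R7 @ bar 6 tick 0 v(0,): C3->B3 leap 11st
  -> R7 @ bar 6 tick 0 v(1,): E3->G4 leap 15st
  -> R7 @ bar 6 tick 0 v(2,): E4->D5 leap 10st
  -> R7 @ bar 6 tick 0 v(3,): C4->B4 leap 11st
  -> R8 @ bar 6 tick 0 v(0, 3): penult P8 not 3rd/6th
  -> R3 @ bar 6 tick 1 v(2, 3): D5 above B4
  -> R3 @ bar 6 tick 2 v(2, 3): D5 above B4
  -> R3 @ bar 6 tick 3 v(2, 3): D5 above B4
  -> R1 @ bar 7 tick 0 v(1, 2): G4/D5 P5 -> A4/E5 P5 similar
  -> R3 @ bar 7 tick 0 v(2, 3): E5 above C5
  -> R3 @ bar 7 tick 1 v(2, 3): E5 above C5
  -> R3 @ bar 7 tick 2 v(2, 3): E5 above C5
  -> R3 @ bar 7 tick 3 v(2, 3): E5 above C5
  -> R6 @ bar 7 tick 3 v(0, 3): closes on m3

(0, 0, R3, (2, 3))
(0, 0, R5, (0, 3))
(0, 1, R3, (2, 3))
(0, 2, R3, (2, 3))
(0, 3, R3, (2, 3))
(1, 0, R2, (0, 1))
(1, 0, R2, (0, 3))
(1, 0, R2, (1, 3))
(1, 0, R3, (2, 3))
(1, 0, R4, (0, 2))
(1, 1, R3, (2, 3))
(1, 2, R3, (2, 3))
(1, 3, R3, (2, 3))
(2, 0, R2, (0, 3))
(2, 0, R3, (2, 3))
(2, 0, R4, (0, 2))
(2, 1, R3, (2, 3))
(2, 2, R3, (2, 3))
(2, 3, R3, (2, 3))
(3, 0, R1, (0, 3))
(3, 0, R3, (1, 2))
(3, 0, R4, (0, 2))
(3, 1, R3, (1, 2))
(3, 2, R3, (1, 2))
(3, 3, R3, (1, 2))
(4, 0, R2, (0, 1))
(4, 0, R3, (2, 3))
(4, 0, R4, (0, 3))
(4, 0, R7, (1,))
(4, 1, R3, (2, 3))
(4, 2, R3, (2, 3))
(4, 3, R3, (2, 3))
(5, 0, R2, (1, 2))
(5, 0, R3, (2, 3))
(5, 0, R7, (1,))
(5, 1, R3, (2, 3))
(5, 2, R3, (2, 3))
(5, 3, R3, (2, 3))
(6, 0, R1, (0, 3))
(6, 0, R2, (1, 2))
(6, 0, R3, (2, 3))
(6, 0, R7, (0,))
(6, 0, R7, (1,))
(6, 0, R7, (2,))
(6, 0, R7, (3,))
(6, 0, R8, (0, 3))
(6, 1, R3, (2, 3))
(6, 2, R3, (2, 3))
(6, 3, R3, (2, 3))
(7, 0, R1, (1, 2))
(7, 0, R3, (2, 3))
(7, 1, R3, (2, 3))
(7, 2, R3, (2, 3))
(7, 3, R3, (2, 3))
(7, 3, R6, (0, 3))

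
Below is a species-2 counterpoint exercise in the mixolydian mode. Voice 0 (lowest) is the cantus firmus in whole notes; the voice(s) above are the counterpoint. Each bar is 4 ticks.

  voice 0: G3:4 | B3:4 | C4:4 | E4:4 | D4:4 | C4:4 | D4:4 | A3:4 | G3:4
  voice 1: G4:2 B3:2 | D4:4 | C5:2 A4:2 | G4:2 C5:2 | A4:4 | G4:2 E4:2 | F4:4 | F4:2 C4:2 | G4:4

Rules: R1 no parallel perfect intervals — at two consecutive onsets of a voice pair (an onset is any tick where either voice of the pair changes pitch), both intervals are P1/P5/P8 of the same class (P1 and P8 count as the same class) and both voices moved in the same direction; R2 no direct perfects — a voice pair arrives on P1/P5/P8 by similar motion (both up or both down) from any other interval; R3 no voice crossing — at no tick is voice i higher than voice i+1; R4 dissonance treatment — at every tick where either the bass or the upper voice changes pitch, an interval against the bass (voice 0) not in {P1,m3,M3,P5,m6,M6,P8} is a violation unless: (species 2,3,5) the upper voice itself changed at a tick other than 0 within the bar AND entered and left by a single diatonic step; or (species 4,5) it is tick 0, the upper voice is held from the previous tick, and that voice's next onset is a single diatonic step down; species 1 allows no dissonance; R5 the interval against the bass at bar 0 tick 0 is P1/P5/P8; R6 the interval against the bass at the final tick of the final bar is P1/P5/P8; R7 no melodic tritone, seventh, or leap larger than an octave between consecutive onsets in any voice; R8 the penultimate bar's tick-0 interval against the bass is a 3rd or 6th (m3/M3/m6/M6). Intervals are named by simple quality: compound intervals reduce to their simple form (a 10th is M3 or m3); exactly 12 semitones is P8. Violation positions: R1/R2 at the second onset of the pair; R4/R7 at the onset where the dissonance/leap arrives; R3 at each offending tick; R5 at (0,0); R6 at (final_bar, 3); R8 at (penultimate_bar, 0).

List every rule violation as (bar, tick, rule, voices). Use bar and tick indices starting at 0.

bar 0: v0=G3 v1=G4 downbeat P8
bar 1: v0=B3 v1=D4 downbeat m3
bar 2: v0=C4 v1=C5 downbeat P8
bar 3: v0=E4 v1=G4 downbeat m3
bar 4: v0=D4 v1=A4 downbeat P5
bar 5: v0=C4 v1=G4 downbeat P5
bar 6: v0=D4 v1=F4 downbeat m3
bar 7: v0=A3 v1=F4 downbeat m6
bar 8: v0=G3 v1=G4 downbeat P8
  -> R2 @ bar 2 tick 0 v(0, 1): B3/D4 m3 -> C4/C5 P8 similar
  -> R7 @ bar 2 tick 0 v(1,): D4->C5 leap 10st
  -> R2 @ bar 4 tick 0 v(0, 1): E4/C5 m6 -> D4/A4 P5 similar
  -> R1 @ bar 5 tick 0 v(0, 1): D4/A4 P5 -> C4/G4 P5 similar

(2, 0, R2, (0, 1))
(2, 0, R7, (1,))
(4, 0, R2, (0, 1))
(5, 0, R1, (0, 1))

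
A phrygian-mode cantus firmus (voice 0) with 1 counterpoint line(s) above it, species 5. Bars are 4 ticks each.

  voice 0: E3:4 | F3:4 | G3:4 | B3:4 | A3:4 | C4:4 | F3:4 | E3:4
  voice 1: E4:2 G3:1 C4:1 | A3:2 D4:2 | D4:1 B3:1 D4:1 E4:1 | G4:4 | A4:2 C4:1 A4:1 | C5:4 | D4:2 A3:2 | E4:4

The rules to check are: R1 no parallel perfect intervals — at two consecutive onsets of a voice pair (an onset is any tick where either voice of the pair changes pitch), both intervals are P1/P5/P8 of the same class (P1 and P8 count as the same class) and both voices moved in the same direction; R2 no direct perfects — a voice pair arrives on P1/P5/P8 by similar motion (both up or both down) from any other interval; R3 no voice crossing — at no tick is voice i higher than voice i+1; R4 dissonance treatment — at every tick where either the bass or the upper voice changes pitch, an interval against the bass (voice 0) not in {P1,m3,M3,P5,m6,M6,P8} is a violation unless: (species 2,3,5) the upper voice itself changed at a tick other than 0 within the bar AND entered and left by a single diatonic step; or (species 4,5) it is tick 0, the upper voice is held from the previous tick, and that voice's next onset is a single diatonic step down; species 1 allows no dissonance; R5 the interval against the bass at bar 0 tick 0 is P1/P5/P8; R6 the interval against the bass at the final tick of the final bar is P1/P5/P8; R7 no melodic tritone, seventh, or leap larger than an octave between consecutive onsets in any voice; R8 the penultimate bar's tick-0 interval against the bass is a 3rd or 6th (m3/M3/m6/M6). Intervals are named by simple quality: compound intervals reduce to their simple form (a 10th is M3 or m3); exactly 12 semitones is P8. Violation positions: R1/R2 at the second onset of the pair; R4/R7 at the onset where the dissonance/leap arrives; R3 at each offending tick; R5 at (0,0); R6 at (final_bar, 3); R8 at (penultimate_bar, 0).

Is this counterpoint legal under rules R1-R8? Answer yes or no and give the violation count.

bar 0: v0=E3 v1=E4 (P8)
bar 1: v0=F3 v1=A3 (M3)
bar 2: v0=G3 v1=D4 (P5)
bar 3: v0=B3 v1=G4 (m6)
bar 4: v0=A3 v1=A4 (P8)
bar 5: v0=C4 v1=C5 (P8)
bar 6: v0=F3 v1=D4 (M6)
bar 7: v0=E3 v1=E4 (P8)
  R1 @ bar5.0: A3/A4 P8 -> C4/C5 P8 similar
  R7 @ bar6.0: C5->D4 leap 10st

No (2 violations)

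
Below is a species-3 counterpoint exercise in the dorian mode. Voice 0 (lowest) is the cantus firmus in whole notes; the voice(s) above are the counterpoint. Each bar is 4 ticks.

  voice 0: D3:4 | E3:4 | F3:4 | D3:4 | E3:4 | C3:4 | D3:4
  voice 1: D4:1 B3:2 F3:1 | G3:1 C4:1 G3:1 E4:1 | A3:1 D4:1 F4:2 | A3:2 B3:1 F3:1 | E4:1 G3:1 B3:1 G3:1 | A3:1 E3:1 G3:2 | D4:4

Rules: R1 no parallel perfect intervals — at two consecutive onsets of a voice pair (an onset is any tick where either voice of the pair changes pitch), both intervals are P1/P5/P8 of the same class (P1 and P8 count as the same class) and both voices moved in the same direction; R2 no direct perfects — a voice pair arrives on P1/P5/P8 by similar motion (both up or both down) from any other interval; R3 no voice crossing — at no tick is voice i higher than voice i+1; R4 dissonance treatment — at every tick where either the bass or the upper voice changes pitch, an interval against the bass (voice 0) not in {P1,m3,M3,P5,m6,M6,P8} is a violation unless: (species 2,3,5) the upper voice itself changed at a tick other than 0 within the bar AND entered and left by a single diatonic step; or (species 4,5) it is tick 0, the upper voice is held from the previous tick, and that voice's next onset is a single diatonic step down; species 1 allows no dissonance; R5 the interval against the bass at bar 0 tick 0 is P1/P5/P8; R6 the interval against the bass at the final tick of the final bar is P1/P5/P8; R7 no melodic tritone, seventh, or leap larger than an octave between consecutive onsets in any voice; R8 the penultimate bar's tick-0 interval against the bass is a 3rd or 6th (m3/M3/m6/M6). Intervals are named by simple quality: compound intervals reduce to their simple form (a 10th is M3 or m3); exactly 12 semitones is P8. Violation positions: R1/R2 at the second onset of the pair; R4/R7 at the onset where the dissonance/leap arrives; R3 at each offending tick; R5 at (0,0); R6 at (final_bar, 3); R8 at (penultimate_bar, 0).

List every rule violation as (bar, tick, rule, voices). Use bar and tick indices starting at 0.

(0, 3, R7, (1,))
(3, 0, R2, (0, 1))
(3, 3, R7, (1,))
(4, 0, R2, (0, 1))
(4, 0, R7, (1,))
(6, 0, R2, (0, 1))

bar 0: v0=D3 v1=D4 downbeat P8
bar 1: v0=E3 v1=G3 downbeat m3
bar 2: v0=F3 v1=A3 downbeat M3
bar 3: v0=D3 v1=A3 downbeat P5
bar 4: v0=E3 v1=E4 downbeat P8
bar 5: v0=C3 v1=A3 downbeat M6
bar 6: v0=D3 v1=D4 downbeat P8
  -> R7 @ bar 0 tick 3 v(1,): B3->F3 leap 6st
  -> R2 @ bar 3 tick 0 v(0, 1): F3/F4 P8 -> D3/A3 P5 similar
  -> R7 @ bar 3 tick 3 v(1,): B3->F3 leap 6st
  -> R2 @ bar 4 tick 0 v(0, 1): D3/F3 m3 -> E3/E4 P8 similar
  -> R7 @ bar 4 tick 0 v(1,): F3->E4 leap 11st
  -> R2 @ bar 6 tick 0 v(0, 1): C3/G3 P5 -> D3/D4 P8 similar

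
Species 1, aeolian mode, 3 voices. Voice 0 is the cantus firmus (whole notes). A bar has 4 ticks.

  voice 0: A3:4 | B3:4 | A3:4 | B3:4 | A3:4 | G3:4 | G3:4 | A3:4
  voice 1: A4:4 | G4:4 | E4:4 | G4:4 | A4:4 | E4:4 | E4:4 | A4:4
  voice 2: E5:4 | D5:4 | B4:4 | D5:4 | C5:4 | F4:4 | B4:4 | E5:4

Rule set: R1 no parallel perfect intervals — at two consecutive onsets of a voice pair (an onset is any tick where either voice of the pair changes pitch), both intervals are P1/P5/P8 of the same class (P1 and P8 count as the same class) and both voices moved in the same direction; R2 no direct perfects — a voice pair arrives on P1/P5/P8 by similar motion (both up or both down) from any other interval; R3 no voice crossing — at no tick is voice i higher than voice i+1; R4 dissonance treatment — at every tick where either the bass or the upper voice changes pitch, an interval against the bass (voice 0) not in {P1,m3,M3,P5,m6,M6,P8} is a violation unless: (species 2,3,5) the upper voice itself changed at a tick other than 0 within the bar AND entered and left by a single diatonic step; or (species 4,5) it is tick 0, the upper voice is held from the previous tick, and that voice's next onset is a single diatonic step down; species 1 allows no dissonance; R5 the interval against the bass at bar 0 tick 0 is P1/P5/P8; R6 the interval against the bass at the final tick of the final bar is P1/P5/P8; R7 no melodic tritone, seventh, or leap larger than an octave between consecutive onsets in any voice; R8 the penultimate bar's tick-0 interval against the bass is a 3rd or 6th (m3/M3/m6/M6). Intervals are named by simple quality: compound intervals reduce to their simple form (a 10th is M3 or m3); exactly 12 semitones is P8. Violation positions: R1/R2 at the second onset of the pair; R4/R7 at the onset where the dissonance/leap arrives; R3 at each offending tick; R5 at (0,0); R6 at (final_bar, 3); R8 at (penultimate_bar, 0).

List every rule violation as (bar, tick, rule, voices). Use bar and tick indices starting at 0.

(1, 0, R1, (1, 2))
(2, 0, R1, (1, 2))
(2, 0, R2, (0, 1))
(2, 0, R4, (0, 2))
(3, 0, R1, (1, 2))
(5, 0, R4, (0, 2))
(6, 0, R7, (2,))
(7, 0, R1, (1, 2))
(7, 0, R2, (0, 1))
(7, 0, R2, (0, 2))

bar 0: v0=A3 v1=A4 v2=E5 downbeat P5
bar 1: v0=B3 v1=G4 v2=D5 downbeat m3
bar 2: v0=A3 v1=E4 v2=B4 downbeat M2
bar 3: v0=B3 v1=G4 v2=D5 downbeat m3
bar 4: v0=A3 v1=A4 v2=C5 downbeat m3
bar 5: v0=G3 v1=E4 v2=F4 downbeat m7
bar 6: v0=G3 v1=E4 v2=B4 downbeat M3
bar 7: v0=A3 v1=A4 v2=E5 downbeat P5
  -> R1 @ bar 1 tick 0 v(1, 2): A4/E5 P5 -> G4/D5 P5 similar
  -> R1 @ bar 2 tick 0 v(1, 2): G4/D5 P5 -> E4/B4 P5 similar
  -> R2 @ bar 2 tick 0 v(0, 1): B3/G4 m6 -> A3/E4 P5 similar
  -> R4 @ bar 2 tick 0 v(0, 2): A3/B4 M2 untreated
  -> R1 @ bar 3 tick 0 v(1, 2): E4/B4 P5 -> G4/D5 P5 similar
  -> R4 @ bar 5 tick 0 v(0, 2): G3/F4 m7 untreated
  -> R7 @ bar 6 tick 0 v(2,): F4->B4 leap 6st
  -> R1 @ bar 7 tick 0 v(1, 2): E4/B4 P5 -> A4/E5 P5 similar
  -> R2 @ bar 7 tick 0 v(0, 1): G3/E4 M6 -> A3/A4 P8 similar
  -> R2 @ bar 7 tick 0 v(0, 2): G3/B4 M3 -> A3/E5 P5 similar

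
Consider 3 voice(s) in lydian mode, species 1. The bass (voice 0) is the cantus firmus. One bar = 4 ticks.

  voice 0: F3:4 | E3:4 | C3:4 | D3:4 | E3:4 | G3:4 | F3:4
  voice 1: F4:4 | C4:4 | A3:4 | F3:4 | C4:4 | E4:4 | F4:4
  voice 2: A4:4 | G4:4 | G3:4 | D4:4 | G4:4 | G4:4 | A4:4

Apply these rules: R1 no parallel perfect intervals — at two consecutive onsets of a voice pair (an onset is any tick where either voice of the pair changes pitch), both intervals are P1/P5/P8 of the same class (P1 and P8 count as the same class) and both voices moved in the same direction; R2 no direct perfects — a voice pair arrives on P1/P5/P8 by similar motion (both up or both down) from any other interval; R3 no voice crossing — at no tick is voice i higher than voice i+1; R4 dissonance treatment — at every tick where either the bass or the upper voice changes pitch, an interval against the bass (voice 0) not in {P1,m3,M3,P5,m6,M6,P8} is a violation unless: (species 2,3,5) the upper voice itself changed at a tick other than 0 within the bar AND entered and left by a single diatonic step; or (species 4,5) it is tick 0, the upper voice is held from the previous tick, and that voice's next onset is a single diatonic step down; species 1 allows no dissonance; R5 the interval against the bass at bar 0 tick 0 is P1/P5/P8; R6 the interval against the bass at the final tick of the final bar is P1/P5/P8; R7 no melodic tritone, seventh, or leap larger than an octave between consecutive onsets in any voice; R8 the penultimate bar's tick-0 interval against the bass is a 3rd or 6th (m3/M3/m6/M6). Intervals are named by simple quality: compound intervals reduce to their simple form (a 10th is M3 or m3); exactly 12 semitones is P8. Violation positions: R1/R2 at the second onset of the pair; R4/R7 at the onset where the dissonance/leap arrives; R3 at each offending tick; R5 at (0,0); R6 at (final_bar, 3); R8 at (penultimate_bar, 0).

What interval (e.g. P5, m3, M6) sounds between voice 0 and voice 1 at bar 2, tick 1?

M6

voice 0=C3 voice 1=A3 -> M6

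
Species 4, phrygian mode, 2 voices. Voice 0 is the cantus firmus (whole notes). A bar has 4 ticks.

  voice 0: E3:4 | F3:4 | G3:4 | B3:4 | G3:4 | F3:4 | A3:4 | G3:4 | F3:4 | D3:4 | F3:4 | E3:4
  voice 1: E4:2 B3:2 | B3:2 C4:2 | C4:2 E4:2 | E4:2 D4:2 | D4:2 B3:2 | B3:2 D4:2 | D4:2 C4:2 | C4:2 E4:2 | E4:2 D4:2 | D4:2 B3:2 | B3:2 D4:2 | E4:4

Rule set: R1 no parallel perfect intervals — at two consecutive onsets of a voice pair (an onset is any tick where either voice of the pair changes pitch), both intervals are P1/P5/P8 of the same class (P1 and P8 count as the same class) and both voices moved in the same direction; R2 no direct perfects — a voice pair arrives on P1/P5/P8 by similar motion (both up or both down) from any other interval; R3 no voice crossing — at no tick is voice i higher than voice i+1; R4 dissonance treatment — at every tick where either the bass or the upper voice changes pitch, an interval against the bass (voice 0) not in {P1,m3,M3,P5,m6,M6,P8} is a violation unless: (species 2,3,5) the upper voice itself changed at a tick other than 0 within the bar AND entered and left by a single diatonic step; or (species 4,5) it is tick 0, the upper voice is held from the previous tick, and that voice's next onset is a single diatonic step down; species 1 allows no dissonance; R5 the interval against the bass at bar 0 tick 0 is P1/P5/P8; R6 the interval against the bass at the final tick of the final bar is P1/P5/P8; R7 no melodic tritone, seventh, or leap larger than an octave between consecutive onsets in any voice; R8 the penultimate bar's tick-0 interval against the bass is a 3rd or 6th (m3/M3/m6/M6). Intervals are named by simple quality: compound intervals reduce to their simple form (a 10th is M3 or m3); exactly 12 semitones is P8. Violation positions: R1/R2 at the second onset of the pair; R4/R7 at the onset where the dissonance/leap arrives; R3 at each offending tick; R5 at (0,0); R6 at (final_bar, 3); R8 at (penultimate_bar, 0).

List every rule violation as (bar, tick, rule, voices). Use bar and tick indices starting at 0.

bar 0: v0=E3 v1=E4 downbeat P8
bar 1: v0=F3 v1=B3 downbeat TT
bar 2: v0=G3 v1=C4 downbeat P4
bar 3: v0=B3 v1=E4 downbeat P4
bar 4: v0=G3 v1=D4 downbeat P5
bar 5: v0=F3 v1=B3 downbeat TT
bar 6: v0=A3 v1=D4 downbeat P4
bar 7: v0=G3 v1=C4 downbeat P4
bar 8: v0=F3 v1=E4 downbeat M7
bar 9: v0=D3 v1=D4 downbeat P8
bar 10: v0=F3 v1=B3 downbeat TT
bar 11: v0=E3 v1=E4 downbeat P8
  -> R4 @ bar 1 tick 0 v(0, 1): F3/B3 TT untreated
  -> R4 @ bar 2 tick 0 v(0, 1): G3/C4 P4 untreated
  -> R4 @ bar 5 tick 0 v(0, 1): F3/B3 TT untreated
  -> R4 @ bar 7 tick 0 v(0, 1): G3/C4 P4 untreated
  -> R4 @ bar 10 tick 0 v(0, 1): F3/B3 TT untreated
  -> R8 @ bar 10 tick 0 v(0, 1): penult TT not 3rd/6th

(1, 0, R4, (0, 1))
(2, 0, R4, (0, 1))
(5, 0, R4, (0, 1))
(7, 0, R4, (0, 1))
(10, 0, R4, (0, 1))
(10, 0, R8, (0, 1))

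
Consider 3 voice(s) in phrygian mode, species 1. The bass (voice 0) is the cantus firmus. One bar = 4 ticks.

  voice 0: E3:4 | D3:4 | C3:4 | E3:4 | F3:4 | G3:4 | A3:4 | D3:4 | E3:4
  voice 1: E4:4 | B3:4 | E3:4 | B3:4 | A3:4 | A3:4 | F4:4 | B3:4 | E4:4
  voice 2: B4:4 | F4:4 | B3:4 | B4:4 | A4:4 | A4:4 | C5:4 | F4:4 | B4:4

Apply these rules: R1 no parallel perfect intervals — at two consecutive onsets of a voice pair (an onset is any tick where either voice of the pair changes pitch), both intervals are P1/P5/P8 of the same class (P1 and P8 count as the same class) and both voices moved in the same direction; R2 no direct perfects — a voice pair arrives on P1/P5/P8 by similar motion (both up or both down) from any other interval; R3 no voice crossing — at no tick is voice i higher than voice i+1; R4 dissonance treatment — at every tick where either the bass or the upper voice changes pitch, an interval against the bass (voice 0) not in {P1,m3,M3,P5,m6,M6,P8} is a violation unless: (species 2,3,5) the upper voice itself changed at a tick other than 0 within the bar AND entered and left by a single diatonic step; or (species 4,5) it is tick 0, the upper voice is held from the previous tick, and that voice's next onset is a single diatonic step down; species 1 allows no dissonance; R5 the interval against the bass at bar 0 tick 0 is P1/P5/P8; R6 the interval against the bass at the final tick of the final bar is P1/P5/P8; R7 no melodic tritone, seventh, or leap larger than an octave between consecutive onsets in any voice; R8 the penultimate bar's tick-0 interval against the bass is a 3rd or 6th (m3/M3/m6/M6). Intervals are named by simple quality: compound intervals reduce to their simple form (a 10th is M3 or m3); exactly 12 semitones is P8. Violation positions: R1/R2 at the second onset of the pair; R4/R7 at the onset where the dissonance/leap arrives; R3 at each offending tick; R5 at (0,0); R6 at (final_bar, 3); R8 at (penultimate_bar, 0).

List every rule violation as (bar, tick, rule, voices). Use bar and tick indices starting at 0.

bar 0: v0=E3 v1=E4 v2=B4 downbeat P5
bar 1: v0=D3 v1=B3 v2=F4 downbeat m3
bar 2: v0=C3 v1=E3 v2=B3 downbeat M7
bar 3: v0=E3 v1=B3 v2=B4 downbeat P5
bar 4: v0=F3 v1=A3 v2=A4 downbeat M3
bar 5: v0=G3 v1=A3 v2=A4 downbeat M2
bar 6: v0=A3 v1=F4 v2=C5 downbeat m3
bar 7: v0=D3 v1=B3 v2=F4 downbeat m3
bar 8: v0=E3 v1=E4 v2=B4 downbeat P5
  -> R7 @ bar 1 tick 0 v(2,): B4->F4 leap 6st
  -> R2 @ bar 2 tick 0 v(1, 2): B3/F4 TT -> E3/B3 P5 similar
  -> R4 @ bar 2 tick 0 v(0, 2): C3/B3 M7 untreated
  -> R7 @ bar 2 tick 0 v(2,): F4->B3 leap 6st
  -> R2 @ bar 3 tick 0 v(0, 1): C3/E3 M3 -> E3/B3 P5 similar
  -> R2 @ bar 3 tick 0 v(0, 2): C3/B3 M7 -> E3/B4 P5 similar
  -> R2 @ bar 3 tick 0 v(1, 2): E3/B3 P5 -> B3/B4 P8 similar
  -> R1 @ bar 4 tick 0 v(1, 2): B3/B4 P8 -> A3/A4 P8 similar
  -> R4 @ bar 5 tick 0 v(0, 1): G3/A3 M2 untreated
  -> R4 @ bar 5 tick 0 v(0, 2): G3/A4 M2 untreated
  -> R2 @ bar 6 tick 0 v(1, 2): A3/A4 P8 -> F4/C5 P5 similar
  -> R7 @ bar 7 tick 0 v(1,): F4->B3 leap 6st
  -> R2 @ bar 8 tick 0 v(0, 1): D3/B3 M6 -> E3/E4 P8 similar
  -> R2 @ bar 8 tick 0 v(0, 2): D3/F4 m3 -> E3/B4 P5 similar
  -> R2 @ bar 8 tick 0 v(1, 2): B3/F4 TT -> E4/B4 P5 similar
  -> R7 @ bar 8 tick 0 v(2,): F4->B4 leap 6st

(1, 0, R7, (2,))
(2, 0, R2, (1, 2))
(2, 0, R4, (0, 2))
(2, 0, R7, (2,))
(3, 0, R2, (0, 1))
(3, 0, R2, (0, 2))
(3, 0, R2, (1, 2))
(4, 0, R1, (1, 2))
(5, 0, R4, (0, 1))
(5, 0, R4, (0, 2))
(6, 0, R2, (1, 2))
(7, 0, R7, (1,))
(8, 0, R2, (0, 1))
(8, 0, R2, (0, 2))
(8, 0, R2, (1, 2))
(8, 0, R7, (2,))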